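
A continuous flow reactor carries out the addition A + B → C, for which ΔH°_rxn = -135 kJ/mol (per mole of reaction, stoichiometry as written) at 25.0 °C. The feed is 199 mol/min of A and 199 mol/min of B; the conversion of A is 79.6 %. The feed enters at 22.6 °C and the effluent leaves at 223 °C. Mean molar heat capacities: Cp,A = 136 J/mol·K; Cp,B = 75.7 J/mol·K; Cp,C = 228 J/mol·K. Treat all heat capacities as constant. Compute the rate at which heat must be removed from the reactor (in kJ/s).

Extent of reaction ξ = 0.796 × 199 = 158.4 mol/min
Reaction term: ξ·ΔH°_rxn = 158.4 × -135 = -21385 kJ/min
Sensible, feed 22.6→25 °C: 101.11 kJ/min
Outlet flows (mol/min): A 40.596, B 40.596, C 158.4
Sensible, products 25→223 °C: 8852.6 kJ/min
Q = ΔH = -12431 kJ/min = -207.18 kW
Heat removed = 207.18 kJ/s

Q_out = 207 kJ/s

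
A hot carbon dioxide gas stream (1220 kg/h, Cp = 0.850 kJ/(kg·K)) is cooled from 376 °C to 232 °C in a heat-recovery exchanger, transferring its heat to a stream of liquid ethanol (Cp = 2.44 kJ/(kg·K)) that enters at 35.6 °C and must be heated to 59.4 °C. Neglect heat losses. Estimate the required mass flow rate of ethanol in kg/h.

Heat released by hot stream: Q = 1220 × 0.850 × (376 − 232) = 149330 kJ/h
Energy balance on cold side (adiabatic exchanger): Q = ṁ_c·Cp_c·(T_c,out − T_c,in)
ṁ_c = 149330 / [2.44 × (59.4 − 35.6)] = 2571.4 kg/h

ṁ_c = 2570 kg/h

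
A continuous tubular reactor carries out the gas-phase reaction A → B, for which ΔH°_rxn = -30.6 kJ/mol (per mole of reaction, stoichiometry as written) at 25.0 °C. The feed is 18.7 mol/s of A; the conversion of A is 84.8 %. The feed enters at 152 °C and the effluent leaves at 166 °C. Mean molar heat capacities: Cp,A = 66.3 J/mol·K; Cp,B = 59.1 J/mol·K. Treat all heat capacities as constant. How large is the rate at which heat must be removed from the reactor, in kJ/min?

Q_out = 29000 kJ/min

Extent of reaction ξ = 0.848 × 18.7 = 15.858 mol/s
Reaction term: ξ·ΔH°_rxn = 15.858 × -30.6 = -485.24 kJ/s
Sensible, feed 152→25 °C: -157.46 kJ/s
Outlet flows (mol/s): A 2.8424, B 15.858
Sensible, products 25→166 °C: 158.71 kJ/s
Q = ΔH = -483.98 kJ/s = -483.98 kW
Heat removed = 29039 kJ/min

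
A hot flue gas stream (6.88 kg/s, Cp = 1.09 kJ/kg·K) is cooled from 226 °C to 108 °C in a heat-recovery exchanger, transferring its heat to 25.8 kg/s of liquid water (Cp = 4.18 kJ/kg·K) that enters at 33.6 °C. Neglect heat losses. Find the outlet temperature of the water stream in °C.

T_c,out = 41.8 °C

Heat released by hot stream: Q = 6.88 × 1.09 × (226 − 108) = 884.91 kJ/s
Energy balance on cold side (adiabatic exchanger): Q = ṁ_c·Cp_c·(T_c,out − T_c,in)
T_c,out = 33.6 + 884.91/(25.8 × 4.18) = 41.805 °C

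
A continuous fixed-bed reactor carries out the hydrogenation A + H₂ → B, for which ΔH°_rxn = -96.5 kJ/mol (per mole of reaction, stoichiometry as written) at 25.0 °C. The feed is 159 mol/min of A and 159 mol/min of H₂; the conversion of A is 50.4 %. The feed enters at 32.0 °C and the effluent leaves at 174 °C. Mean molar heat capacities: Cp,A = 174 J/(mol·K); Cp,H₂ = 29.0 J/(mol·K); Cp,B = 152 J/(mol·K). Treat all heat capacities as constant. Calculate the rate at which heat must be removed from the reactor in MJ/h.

Extent of reaction ξ = 0.504 × 159 = 80.136 mol/min
Reaction term: ξ·ΔH°_rxn = 80.136 × -96.5 = -7733.1 kJ/min
Sensible, feed 32.0→25 °C: -225.94 kJ/min
Outlet flows (mol/min): A 78.864, H₂ 78.864, B 80.136
Sensible, products 25→174 °C: 4200.3 kJ/min
Q = ΔH = -3758.7 kJ/min = -62.646 kW
Heat removed = 225.52 MJ/h

Q_out = 226 MJ/h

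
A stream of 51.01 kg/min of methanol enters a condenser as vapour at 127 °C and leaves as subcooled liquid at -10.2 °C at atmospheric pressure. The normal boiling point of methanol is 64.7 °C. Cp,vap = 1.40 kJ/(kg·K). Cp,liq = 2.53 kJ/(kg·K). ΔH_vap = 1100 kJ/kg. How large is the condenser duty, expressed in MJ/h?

vapour 127→64.7 °C: -87.22 kJ/kg
condensation at 64.7 °C: -1100 kJ/kg
liquid 64.7→-10.2 °C: -189.5 kJ/kg
Δh = -87.22 + -1100 + -189.5 = -1376.7 kJ/kg
Q = ṁ·Δh = 51.01 kg/min × -1376.7 kJ/kg = -70226 kJ/min
|Q| = 1170.4 kW = 4213.6 MJ/h

Q_c = 4210 MJ/h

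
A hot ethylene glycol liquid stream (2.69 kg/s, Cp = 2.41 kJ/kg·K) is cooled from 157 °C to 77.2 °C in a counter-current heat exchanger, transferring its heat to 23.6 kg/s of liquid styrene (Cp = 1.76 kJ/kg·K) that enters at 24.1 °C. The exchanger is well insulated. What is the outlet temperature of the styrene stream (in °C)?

Heat released by hot stream: Q = 2.69 × 2.41 × (157 − 77.2) = 517.34 kJ/s
Energy balance on cold side (adiabatic exchanger): Q = ṁ_c·Cp_c·(T_c,out − T_c,in)
T_c,out = 24.1 + 517.34/(23.6 × 1.76) = 36.555 °C

T_c,out = 36.6 °C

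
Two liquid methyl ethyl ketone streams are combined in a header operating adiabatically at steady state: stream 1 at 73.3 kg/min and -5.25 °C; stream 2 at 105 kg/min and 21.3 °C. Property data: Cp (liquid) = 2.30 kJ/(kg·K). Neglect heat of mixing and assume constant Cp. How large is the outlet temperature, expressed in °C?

T_out = 10.4 °C

No heat crosses the boundary, so H_out = H_in.
T_out = Σ ṁᵢCp,ᵢTᵢ / Σ ṁᵢCp,ᵢ
      = 4258.9 / 410.09 = 10.385 °C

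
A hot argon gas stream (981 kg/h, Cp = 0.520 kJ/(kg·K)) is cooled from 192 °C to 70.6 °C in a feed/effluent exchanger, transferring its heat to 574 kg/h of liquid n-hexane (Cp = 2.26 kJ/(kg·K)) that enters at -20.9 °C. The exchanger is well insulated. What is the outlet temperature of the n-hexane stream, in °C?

T_c,out = 26.8 °C

Heat released by hot stream: Q = 981 × 0.520 × (192 − 70.6) = 61929 kJ/h
Energy balance on cold side (adiabatic exchanger): Q = ṁ_c·Cp_c·(T_c,out − T_c,in)
T_c,out = -20.9 + 61929/(574 × 2.26) = 26.839 °C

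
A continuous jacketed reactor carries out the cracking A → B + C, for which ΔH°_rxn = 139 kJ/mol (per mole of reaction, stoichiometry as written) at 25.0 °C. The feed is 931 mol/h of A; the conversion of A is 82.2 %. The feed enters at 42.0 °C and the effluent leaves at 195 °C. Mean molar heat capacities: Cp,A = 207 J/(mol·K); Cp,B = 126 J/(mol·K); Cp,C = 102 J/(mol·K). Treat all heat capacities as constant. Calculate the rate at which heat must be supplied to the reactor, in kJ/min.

Q_in = 2310 kJ/min

Extent of reaction ξ = 0.822 × 931 = 765.28 mol/h
Reaction term: ξ·ΔH°_rxn = 765.28 × 139 = 106370 kJ/h
Sensible, feed 42.0→25 °C: -3276.2 kJ/h
Outlet flows (mol/h): A 165.72, B 765.28, C 765.28
Sensible, products 25→195 °C: 35494 kJ/h
Q = ΔH = 138590 kJ/h = 38.498 kW
Heat supplied = 2309.9 kJ/min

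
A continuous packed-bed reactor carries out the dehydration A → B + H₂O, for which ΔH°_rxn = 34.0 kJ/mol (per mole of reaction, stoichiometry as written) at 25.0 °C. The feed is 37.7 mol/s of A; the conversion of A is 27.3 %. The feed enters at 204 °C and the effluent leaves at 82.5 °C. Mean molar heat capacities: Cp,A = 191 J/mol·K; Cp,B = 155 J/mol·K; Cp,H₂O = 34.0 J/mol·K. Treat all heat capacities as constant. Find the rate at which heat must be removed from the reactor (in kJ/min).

Q_out = 31600 kJ/min

Extent of reaction ξ = 0.273 × 37.7 = 10.292 mol/s
Reaction term: ξ·ΔH°_rxn = 10.292 × 34.0 = 349.93 kJ/s
Sensible, feed 204→25 °C: -1288.9 kJ/s
Outlet flows (mol/s): A 27.408, B 10.292, H₂O 10.292
Sensible, products 25→82.5 °C: 412.86 kJ/s
Q = ΔH = -526.14 kJ/s = -526.14 kW
Heat removed = 31568 kJ/min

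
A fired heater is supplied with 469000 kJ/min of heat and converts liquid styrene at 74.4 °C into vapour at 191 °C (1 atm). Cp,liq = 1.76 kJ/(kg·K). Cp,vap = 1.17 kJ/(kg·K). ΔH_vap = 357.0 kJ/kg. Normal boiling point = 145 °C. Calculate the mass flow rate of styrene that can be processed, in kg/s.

Δh = 1.76×(145−74.4) + 357.0 + 1.17×(191−145) = 535.08 kJ/kg
Q = 469000 kJ/min = 7816.7 kJ/s = 7816.7 kJ/s
ṁ = Q/Δh = 7816.7 / 535.08 = 14.609 kg/s

ṁ = 14.6 kg/s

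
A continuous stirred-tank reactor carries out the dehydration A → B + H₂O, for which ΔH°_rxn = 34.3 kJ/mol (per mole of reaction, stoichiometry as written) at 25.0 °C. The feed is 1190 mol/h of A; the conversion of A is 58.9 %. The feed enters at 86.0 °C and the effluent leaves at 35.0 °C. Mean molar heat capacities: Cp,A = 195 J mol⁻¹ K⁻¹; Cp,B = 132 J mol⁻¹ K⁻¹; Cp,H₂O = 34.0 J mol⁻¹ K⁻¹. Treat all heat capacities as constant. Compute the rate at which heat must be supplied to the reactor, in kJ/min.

Q_in = 200 kJ/min

Extent of reaction ξ = 0.589 × 1190 = 700.91 mol/h
Reaction term: ξ·ΔH°_rxn = 700.91 × 34.3 = 24041 kJ/h
Sensible, feed 86.0→25 °C: -14155 kJ/h
Outlet flows (mol/h): A 489.09, B 700.91, H₂O 700.91
Sensible, products 25→35.0 °C: 2117.2 kJ/h
Q = ΔH = 12003 kJ/h = 3.3343 kW
Heat supplied = 200.06 kJ/min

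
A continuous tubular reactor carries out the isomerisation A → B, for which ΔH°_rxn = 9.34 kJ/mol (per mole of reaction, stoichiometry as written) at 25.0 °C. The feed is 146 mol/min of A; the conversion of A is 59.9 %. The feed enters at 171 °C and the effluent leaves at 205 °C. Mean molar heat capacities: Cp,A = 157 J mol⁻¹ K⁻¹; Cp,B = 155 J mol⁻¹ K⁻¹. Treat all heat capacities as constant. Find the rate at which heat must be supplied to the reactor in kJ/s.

Extent of reaction ξ = 0.599 × 146 = 87.454 mol/min
Reaction term: ξ·ΔH°_rxn = 87.454 × 9.34 = 816.82 kJ/min
Sensible, feed 171→25 °C: -3346.6 kJ/min
Outlet flows (mol/min): A 58.546, B 87.454
Sensible, products 25→205 °C: 4094.5 kJ/min
Q = ΔH = 1564.7 kJ/min = 26.078 kW
Heat supplied = 26.078 kJ/s

Q_in = 26.1 kJ/s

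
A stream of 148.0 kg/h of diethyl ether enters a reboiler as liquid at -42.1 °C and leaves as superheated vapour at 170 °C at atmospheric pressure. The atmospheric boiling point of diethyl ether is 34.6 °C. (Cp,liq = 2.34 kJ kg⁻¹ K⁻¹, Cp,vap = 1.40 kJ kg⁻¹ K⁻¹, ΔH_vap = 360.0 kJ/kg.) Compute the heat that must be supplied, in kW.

Q = 30.0 kW

liquid -42.1→34.6 °C: 179.48 kJ/kg
vaporisation at 34.6 °C: 360 kJ/kg
vapour 34.6→170 °C: 189.56 kJ/kg
Δh = 179.48 + 360 + 189.56 = 729.04 kJ/kg
Q = ṁ·Δh = 148.0 kg/h × 729.04 kJ/kg = 107900 kJ/h
|Q| = 29.972 kW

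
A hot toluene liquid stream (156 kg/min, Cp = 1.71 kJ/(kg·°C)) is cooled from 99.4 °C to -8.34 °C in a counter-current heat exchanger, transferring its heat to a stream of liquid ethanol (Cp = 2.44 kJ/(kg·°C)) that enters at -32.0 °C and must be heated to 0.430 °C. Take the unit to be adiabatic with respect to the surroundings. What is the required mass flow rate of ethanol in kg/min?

Heat released by hot stream: Q = 156 × 1.71 × (99.4 − -8.34) = 28741 kJ/min
Energy balance on cold side (adiabatic exchanger): Q = ṁ_c·Cp_c·(T_c,out − T_c,in)
ṁ_c = 28741 / [2.44 × (0.430 − -32.0)] = 363.21 kg/min

ṁ_c = 363 kg/min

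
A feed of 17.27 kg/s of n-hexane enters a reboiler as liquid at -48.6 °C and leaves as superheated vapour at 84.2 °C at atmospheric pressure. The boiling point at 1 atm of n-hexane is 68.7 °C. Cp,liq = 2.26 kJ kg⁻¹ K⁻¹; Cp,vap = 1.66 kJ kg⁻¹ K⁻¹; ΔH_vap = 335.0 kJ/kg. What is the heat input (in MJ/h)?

liquid -48.6→68.7 °C: 265.1 kJ/kg
vaporisation at 68.7 °C: 335 kJ/kg
vapour 68.7→84.2 °C: 25.73 kJ/kg
Δh = 265.1 + 335 + 25.73 = 625.83 kJ/kg
Q = ṁ·Δh = 17.27 kg/s × 625.83 kJ/kg = 10808 kJ/s
|Q| = 10808 kW = 38909 MJ/h

Q = 38900 MJ/h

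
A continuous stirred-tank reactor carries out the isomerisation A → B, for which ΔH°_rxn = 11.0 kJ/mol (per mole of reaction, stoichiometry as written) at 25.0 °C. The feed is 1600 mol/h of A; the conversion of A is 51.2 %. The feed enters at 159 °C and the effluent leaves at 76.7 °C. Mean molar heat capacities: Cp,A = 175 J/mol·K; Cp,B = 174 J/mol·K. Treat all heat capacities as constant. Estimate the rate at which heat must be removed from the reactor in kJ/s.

Extent of reaction ξ = 0.512 × 1600 = 819.2 mol/h
Reaction term: ξ·ΔH°_rxn = 819.2 × 11.0 = 9011.2 kJ/h
Sensible, feed 159→25 °C: -37520 kJ/h
Outlet flows (mol/h): A 780.8, B 819.2
Sensible, products 25→76.7 °C: 14434 kJ/h
Q = ΔH = -14075 kJ/h = -3.9098 kW
Heat removed = 3.9098 kJ/s

Q_out = 3.91 kJ/s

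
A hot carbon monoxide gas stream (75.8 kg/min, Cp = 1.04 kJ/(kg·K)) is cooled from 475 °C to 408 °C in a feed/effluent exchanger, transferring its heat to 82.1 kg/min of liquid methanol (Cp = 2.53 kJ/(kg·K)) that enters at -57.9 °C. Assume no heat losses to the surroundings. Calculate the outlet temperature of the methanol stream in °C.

T_c,out = -32.5 °C

Heat released by hot stream: Q = 75.8 × 1.04 × (475 − 408) = 5281.7 kJ/min
Energy balance on cold side (adiabatic exchanger): Q = ṁ_c·Cp_c·(T_c,out − T_c,in)
T_c,out = -57.9 + 5281.7/(82.1 × 2.53) = -32.472 °C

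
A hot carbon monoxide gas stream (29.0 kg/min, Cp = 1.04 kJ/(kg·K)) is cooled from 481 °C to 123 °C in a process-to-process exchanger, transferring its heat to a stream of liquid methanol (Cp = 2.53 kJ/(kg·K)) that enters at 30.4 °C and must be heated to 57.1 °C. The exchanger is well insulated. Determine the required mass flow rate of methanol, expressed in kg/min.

ṁ_c = 160 kg/min

Heat released by hot stream: Q = 29.0 × 1.04 × (481 − 123) = 10797 kJ/min
Energy balance on cold side (adiabatic exchanger): Q = ṁ_c·Cp_c·(T_c,out − T_c,in)
ṁ_c = 10797 / [2.53 × (57.1 − 30.4)] = 159.84 kg/min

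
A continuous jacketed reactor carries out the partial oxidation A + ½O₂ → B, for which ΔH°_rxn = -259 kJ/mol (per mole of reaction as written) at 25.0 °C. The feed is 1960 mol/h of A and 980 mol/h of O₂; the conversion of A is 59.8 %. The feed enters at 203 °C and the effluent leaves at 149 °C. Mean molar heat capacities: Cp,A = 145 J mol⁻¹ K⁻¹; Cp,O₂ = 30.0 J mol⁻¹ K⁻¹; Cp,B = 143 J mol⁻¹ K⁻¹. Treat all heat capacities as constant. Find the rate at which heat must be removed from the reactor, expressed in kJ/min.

Extent of reaction ξ = 0.598 × 1960 = 1172.1 mol/h
Reaction term: ξ·ΔH°_rxn = 1172.1 × -259 = -303570 kJ/h
Sensible, feed 203→25 °C: -55821 kJ/h
Outlet flows (mol/h): A 787.92, O₂ 393.96, B 1172.1
Sensible, products 25→149 °C: 36416 kJ/h
Q = ΔH = -322970 kJ/h = -89.715 kW
Heat removed = 5382.9 kJ/min

Q_out = 5380 kJ/min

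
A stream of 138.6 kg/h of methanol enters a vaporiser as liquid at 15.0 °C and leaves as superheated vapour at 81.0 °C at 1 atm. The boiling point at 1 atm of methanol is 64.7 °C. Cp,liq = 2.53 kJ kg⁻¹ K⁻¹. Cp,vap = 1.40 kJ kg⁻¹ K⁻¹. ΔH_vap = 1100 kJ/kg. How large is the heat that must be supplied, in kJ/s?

Q = 48.1 kJ/s

liquid 15.0→64.7 °C: 125.74 kJ/kg
vaporisation at 64.7 °C: 1100 kJ/kg
vapour 64.7→81.0 °C: 22.82 kJ/kg
Δh = 125.74 + 1100 + 22.82 = 1248.6 kJ/kg
Q = ṁ·Δh = 138.6 kg/h × 1248.6 kJ/kg = 173050 kJ/h
|Q| = 48.07 kW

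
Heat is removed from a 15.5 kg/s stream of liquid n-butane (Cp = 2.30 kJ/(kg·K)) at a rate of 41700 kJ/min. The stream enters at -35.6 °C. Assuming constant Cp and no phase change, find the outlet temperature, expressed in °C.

Q = 41700 kJ/min = 695 kJ/s
ΔT = Q/(ṁ·Cp) = 695/(15.5×2.30) = 19.495 K
T_out = -35.6 − 19.495 = -55.095 °C

T_out = -55.1 °C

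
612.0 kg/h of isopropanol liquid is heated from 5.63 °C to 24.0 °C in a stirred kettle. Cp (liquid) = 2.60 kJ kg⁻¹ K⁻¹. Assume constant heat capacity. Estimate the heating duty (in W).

Q = ṁ·Cp·ΔT = 612.0 × 2.60 × (24.0 − 5.63) = 29230 kJ/h
Converting: 29230 / 3600 s = 8.1195 kW
Heating duty = 8119.5 W

Q = 8120 W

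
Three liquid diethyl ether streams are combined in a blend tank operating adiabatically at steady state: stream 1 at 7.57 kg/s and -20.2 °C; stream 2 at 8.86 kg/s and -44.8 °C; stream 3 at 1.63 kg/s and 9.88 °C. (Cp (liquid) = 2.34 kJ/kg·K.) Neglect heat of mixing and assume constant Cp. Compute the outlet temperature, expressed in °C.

Adiabatic, steady state ⇒ Σ ṁᵢCp,ᵢ(T_out − Tᵢ) = 0
Σ ṁᵢCp,ᵢTᵢ = 7.57×2.34×-20.2 + 8.86×2.34×-44.8 + 1.63×2.34×9.88 = -1248.9
Σ ṁᵢCp,ᵢ = 7.57×2.34 + 8.86×2.34 + 1.63×2.34 = 42.26
T_out = -1248.9 / 42.26 = -29.554 °C

T_out = -29.6 °C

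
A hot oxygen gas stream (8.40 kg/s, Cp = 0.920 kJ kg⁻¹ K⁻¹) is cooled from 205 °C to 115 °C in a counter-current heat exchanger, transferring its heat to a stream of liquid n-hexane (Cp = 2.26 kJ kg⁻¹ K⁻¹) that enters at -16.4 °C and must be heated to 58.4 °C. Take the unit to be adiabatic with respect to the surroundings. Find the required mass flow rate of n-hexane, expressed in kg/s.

Heat released by hot stream: Q = 8.40 × 0.920 × (205 − 115) = 695.52 kJ/s
Energy balance on cold side (adiabatic exchanger): Q = ṁ_c·Cp_c·(T_c,out − T_c,in)
ṁ_c = 695.52 / [2.26 × (58.4 − -16.4)] = 4.1143 kg/s

ṁ_c = 4.11 kg/s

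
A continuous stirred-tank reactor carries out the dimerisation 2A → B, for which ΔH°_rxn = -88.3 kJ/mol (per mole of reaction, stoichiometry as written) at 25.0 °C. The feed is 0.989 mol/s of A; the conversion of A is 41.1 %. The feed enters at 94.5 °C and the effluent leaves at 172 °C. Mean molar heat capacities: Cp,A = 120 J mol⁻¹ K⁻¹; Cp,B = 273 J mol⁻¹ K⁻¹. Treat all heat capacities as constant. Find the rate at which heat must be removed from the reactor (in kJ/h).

Q_out = 27900 kJ/h

Extent of reaction ξ = 0.411 × 0.989 / 2 = 0.20324 mol/s
Reaction term: ξ·ΔH°_rxn = 0.20324 × -88.3 = -17.946 kJ/s
Sensible, feed 94.5→25 °C: -8.2483 kJ/s
Outlet flows (mol/s): A 0.58252, B 0.20324
Sensible, products 25→172 °C: 18.432 kJ/s
Q = ΔH = -7.7624 kJ/s = -7.7624 kW
Heat removed = 27945 kJ/h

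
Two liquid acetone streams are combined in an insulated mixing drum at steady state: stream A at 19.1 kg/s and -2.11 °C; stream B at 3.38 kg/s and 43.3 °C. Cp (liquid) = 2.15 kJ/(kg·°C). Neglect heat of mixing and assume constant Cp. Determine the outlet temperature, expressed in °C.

No heat crosses the boundary, so H_out = H_in.
Σ ṁᵢCp,ᵢTᵢ = 19.1×2.15×-2.11 + 3.38×2.15×43.3 = 228.01
Σ ṁᵢCp,ᵢ = 19.1×2.15 + 3.38×2.15 = 48.332
T_out = 228.01 / 48.332 = 4.7177 °C

T_out = 4.72 °C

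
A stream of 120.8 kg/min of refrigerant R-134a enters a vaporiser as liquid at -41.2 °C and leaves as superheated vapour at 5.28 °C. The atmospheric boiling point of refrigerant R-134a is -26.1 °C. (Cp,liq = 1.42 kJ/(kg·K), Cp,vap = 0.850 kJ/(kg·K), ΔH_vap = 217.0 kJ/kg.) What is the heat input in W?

Q = 534000 W

liquid -41.2→-26.1 °C: 21.442 kJ/kg
vaporisation at -26.1 °C: 217 kJ/kg
vapour -26.1→5.28 °C: 26.673 kJ/kg
Δh = 21.442 + 217 + 26.673 = 265.12 kJ/kg
Q = ṁ·Δh = 120.8 kg/min × 265.12 kJ/kg = 32026 kJ/min
|Q| = 533.76 kW = 533760 W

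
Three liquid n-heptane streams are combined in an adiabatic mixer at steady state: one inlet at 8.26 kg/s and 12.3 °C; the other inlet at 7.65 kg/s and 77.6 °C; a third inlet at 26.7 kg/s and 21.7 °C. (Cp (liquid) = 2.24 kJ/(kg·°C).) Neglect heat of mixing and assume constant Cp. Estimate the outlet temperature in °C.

T_out = 29.9 °C

Energy balance with Q = 0: Σ ṁᵢCp,ᵢ(T_out − Tᵢ) = 0
Σ ṁᵢCp,ᵢTᵢ = 8.26×2.24×12.3 + 7.65×2.24×77.6 + 26.7×2.24×21.7 = 2855.2
Σ ṁᵢCp,ᵢ = 8.26×2.24 + 7.65×2.24 + 26.7×2.24 = 95.446
T_out = 2855.2 / 95.446 = 29.914 °C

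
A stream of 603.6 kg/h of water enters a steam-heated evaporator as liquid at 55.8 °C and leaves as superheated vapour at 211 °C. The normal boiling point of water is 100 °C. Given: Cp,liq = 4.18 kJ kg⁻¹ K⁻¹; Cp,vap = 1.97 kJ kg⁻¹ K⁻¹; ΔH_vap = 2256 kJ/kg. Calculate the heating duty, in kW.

Q = 446 kW

liquid 55.8→100 °C: 184.76 kJ/kg
vaporisation at 100 °C: 2256 kJ/kg
vapour 100→211 °C: 218.67 kJ/kg
Δh = 184.76 + 2256 + 218.67 = 2659.4 kJ/kg
Q = ṁ·Δh = 603.6 kg/h × 2659.4 kJ/kg = 1.6052e+06 kJ/h
|Q| = 445.9 kW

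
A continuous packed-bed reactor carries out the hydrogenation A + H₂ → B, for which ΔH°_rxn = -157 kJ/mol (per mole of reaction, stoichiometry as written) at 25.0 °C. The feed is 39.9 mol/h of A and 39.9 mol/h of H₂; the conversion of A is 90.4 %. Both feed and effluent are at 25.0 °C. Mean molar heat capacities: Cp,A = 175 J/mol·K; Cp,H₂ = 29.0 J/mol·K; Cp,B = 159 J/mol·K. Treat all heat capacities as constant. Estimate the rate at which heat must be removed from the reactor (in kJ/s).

Extent of reaction ξ = 0.904 × 39.9 = 36.07 mol/h
Reaction term: ξ·ΔH°_rxn = 36.07 × -157 = -5662.9 kJ/h
Q = ΔH = -5662.9 kJ/h = -1.573 kW
Heat removed = 1.573 kJ/s

Q_out = 1.57 kJ/s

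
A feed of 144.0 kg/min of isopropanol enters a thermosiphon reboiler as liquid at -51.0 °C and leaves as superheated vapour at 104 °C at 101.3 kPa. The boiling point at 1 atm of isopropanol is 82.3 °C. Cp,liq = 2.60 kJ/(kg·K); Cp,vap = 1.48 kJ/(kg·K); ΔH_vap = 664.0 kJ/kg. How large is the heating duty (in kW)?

Q = 2500 kW

liquid -51.0→82.3 °C: 346.58 kJ/kg
vaporisation at 82.3 °C: 664 kJ/kg
vapour 82.3→104 °C: 32.116 kJ/kg
Δh = 346.58 + 664 + 32.116 = 1042.7 kJ/kg
Q = ṁ·Δh = 144.0 kg/min × 1042.7 kJ/kg = 150150 kJ/min
|Q| = 2502.5 kW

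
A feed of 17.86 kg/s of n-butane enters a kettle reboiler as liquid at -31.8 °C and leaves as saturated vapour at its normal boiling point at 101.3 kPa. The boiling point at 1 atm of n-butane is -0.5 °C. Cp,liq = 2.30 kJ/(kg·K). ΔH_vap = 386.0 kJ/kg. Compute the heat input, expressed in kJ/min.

liquid -31.8→-0.5 °C: 71.99 kJ/kg
vaporisation at -0.5 °C: 386 kJ/kg
Δh = 71.99 + 386 = 457.99 kJ/kg
Q = ṁ·Δh = 17.86 kg/s × 457.99 kJ/kg = 8179.7 kJ/s
|Q| = 8179.7 kW = 490780 kJ/min

Q = 491000 kJ/min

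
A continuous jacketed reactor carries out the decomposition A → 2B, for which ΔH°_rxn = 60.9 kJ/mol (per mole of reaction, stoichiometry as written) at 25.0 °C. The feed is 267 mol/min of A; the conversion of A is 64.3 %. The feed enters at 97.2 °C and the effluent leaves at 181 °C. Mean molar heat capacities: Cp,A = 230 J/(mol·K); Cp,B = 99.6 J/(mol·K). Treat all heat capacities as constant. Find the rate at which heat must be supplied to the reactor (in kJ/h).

Q_in = 887000 kJ/h

Extent of reaction ξ = 0.643 × 267 = 171.68 mol/min
Reaction term: ξ·ΔH°_rxn = 171.68 × 60.9 = 10455 kJ/min
Sensible, feed 97.2→25 °C: -4433.8 kJ/min
Outlet flows (mol/min): A 95.319, B 343.36
Sensible, products 25→181 °C: 8755.1 kJ/min
Q = ΔH = 14777 kJ/min = 246.28 kW
Heat supplied = 886600 kJ/h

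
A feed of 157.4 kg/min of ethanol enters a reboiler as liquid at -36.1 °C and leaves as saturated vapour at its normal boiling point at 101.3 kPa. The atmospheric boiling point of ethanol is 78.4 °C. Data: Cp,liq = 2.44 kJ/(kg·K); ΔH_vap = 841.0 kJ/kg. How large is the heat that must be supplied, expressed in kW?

liquid -36.1→78.4 °C: 279.38 kJ/kg
vaporisation at 78.4 °C: 841 kJ/kg
Δh = 279.38 + 841 = 1120.4 kJ/kg
Q = ṁ·Δh = 157.4 kg/min × 1120.4 kJ/kg = 176350 kJ/min
|Q| = 2939.1 kW

Q = 2940 kW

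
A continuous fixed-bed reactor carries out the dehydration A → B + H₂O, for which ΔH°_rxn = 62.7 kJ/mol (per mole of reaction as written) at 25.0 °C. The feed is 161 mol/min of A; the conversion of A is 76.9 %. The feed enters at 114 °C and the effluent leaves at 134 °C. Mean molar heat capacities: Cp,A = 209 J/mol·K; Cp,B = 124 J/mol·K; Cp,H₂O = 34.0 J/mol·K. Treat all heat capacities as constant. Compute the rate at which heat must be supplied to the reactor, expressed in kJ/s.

Extent of reaction ξ = 0.769 × 161 = 123.81 mol/min
Reaction term: ξ·ΔH°_rxn = 123.81 × 62.7 = 7762.8 kJ/min
Sensible, feed 114→25 °C: -2994.8 kJ/min
Outlet flows (mol/min): A 37.191, B 123.81, H₂O 123.81
Sensible, products 25→134 °C: 2979.5 kJ/min
Q = ΔH = 7747.6 kJ/min = 129.13 kW
Heat supplied = 129.13 kJ/s

Q_in = 129 kJ/s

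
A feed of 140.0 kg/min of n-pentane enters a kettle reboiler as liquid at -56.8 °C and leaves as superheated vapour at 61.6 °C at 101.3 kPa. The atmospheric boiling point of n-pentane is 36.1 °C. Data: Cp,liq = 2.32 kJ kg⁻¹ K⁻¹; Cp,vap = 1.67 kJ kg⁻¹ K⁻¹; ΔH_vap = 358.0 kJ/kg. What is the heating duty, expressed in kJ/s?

liquid -56.8→36.1 °C: 215.53 kJ/kg
vaporisation at 36.1 °C: 358 kJ/kg
vapour 36.1→61.6 °C: 42.585 kJ/kg
Δh = 215.53 + 358 + 42.585 = 616.11 kJ/kg
Q = ṁ·Δh = 140.0 kg/min × 616.11 kJ/kg = 86256 kJ/min
|Q| = 1437.6 kW

Q = 1440 kJ/s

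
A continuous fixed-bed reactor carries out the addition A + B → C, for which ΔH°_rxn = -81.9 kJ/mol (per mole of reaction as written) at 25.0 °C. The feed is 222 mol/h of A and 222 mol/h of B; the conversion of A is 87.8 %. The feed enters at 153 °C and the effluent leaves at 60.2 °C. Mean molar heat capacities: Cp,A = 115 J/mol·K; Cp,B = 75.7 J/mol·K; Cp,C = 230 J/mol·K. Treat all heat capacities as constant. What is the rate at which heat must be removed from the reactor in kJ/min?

Extent of reaction ξ = 0.878 × 222 = 194.92 mol/h
Reaction term: ξ·ΔH°_rxn = 194.92 × -81.9 = -15964 kJ/h
Sensible, feed 153→25 °C: -5418.9 kJ/h
Outlet flows (mol/h): A 27.084, B 27.084, C 194.92
Sensible, products 25→60.2 °C: 1759.8 kJ/h
Q = ΔH = -19623 kJ/h = -5.4508 kW
Heat removed = 327.05 kJ/min

Q_out = 327 kJ/min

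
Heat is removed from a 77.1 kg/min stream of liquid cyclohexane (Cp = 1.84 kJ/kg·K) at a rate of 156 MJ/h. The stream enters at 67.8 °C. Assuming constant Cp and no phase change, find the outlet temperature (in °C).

T_out = 49.5 °C

Q = 156 MJ/h = 2600 kJ/min
ΔT = Q/(ṁ·Cp) = 2600/(77.1×1.84) = 18.327 K
T_out = 67.8 − 18.327 = 49.473 °C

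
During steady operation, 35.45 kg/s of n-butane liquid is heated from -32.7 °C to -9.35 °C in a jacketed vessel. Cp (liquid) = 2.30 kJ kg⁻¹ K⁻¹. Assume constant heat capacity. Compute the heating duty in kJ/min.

Q = 114000 kJ/min

Q = ṁ·Cp·ΔT = 35.45 × 2.30 × (-9.35 − -32.7) = 1903.8 kJ/s
Heating duty = 114230 kJ/min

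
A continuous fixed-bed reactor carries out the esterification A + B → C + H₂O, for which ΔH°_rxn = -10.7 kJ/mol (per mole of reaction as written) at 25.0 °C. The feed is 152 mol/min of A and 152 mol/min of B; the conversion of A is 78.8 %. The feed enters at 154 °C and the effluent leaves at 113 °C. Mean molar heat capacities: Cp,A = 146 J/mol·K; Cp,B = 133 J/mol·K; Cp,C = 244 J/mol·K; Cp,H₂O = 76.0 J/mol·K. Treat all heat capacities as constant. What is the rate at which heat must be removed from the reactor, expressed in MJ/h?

Q_out = 155 MJ/h

Extent of reaction ξ = 0.788 × 152 = 119.78 mol/min
Reaction term: ξ·ΔH°_rxn = 119.78 × -10.7 = -1281.6 kJ/min
Sensible, feed 154→25 °C: -5470.6 kJ/min
Outlet flows (mol/min): A 32.224, B 32.224, C 119.78, H₂O 119.78
Sensible, products 25→113 °C: 4164.1 kJ/min
Q = ΔH = -2588.2 kJ/min = -43.136 kW
Heat removed = 155.29 MJ/h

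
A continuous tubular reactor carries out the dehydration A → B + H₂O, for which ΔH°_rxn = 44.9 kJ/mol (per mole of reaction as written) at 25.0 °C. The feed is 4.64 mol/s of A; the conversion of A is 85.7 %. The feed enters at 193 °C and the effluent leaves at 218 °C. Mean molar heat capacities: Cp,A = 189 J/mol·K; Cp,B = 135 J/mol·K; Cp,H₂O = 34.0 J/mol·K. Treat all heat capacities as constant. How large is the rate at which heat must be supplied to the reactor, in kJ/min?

Extent of reaction ξ = 0.857 × 4.64 = 3.9765 mol/s
Reaction term: ξ·ΔH°_rxn = 3.9765 × 44.9 = 178.54 kJ/s
Sensible, feed 193→25 °C: -147.33 kJ/s
Outlet flows (mol/s): A 0.66352, B 3.9765, H₂O 3.9765
Sensible, products 25→218 °C: 153.9 kJ/s
Q = ΔH = 185.12 kJ/s = 185.12 kW
Heat supplied = 11107 kJ/min

Q_in = 11100 kJ/min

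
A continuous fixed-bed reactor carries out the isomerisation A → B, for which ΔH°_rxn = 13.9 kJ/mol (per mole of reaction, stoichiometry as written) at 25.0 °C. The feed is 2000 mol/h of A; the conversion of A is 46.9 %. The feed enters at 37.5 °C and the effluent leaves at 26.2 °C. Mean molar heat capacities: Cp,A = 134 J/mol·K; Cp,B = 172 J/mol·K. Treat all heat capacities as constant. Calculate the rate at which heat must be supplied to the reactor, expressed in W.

Extent of reaction ξ = 0.469 × 2000 = 938 mol/h
Reaction term: ξ·ΔH°_rxn = 938 × 13.9 = 13038 kJ/h
Sensible, feed 37.5→25 °C: -3350 kJ/h
Outlet flows (mol/h): A 1062, B 938
Sensible, products 25→26.2 °C: 364.37 kJ/h
Q = ΔH = 10053 kJ/h = 2.7924 kW
Heat supplied = 2792.4 W

Q_in = 2790 W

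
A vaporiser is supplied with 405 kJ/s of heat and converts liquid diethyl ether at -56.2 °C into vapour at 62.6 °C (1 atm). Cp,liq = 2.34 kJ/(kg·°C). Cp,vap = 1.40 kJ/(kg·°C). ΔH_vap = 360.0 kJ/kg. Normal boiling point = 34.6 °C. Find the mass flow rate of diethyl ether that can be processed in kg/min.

Δh = 2.34×(34.6−-56.2) + 360.0 + 1.40×(62.6−34.6) = 611.67 kJ/kg
Q = 405 kJ/s = 405 kJ/s = 24300 kJ/min
ṁ = Q/Δh = 24300 / 611.67 = 39.727 kg/min

ṁ = 39.7 kg/min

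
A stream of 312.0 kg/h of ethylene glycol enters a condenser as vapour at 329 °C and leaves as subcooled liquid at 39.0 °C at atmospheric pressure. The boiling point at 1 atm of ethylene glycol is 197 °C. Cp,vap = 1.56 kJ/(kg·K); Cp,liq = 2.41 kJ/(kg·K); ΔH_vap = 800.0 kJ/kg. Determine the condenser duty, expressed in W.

vapour 329→197 °C: -205.92 kJ/kg
condensation at 197 °C: -800 kJ/kg
liquid 197→39.0 °C: -380.78 kJ/kg
Δh = -205.92 + -800 + -380.78 = -1386.7 kJ/kg
Q = ṁ·Δh = 312.0 kg/h × -1386.7 kJ/kg = -432650 kJ/h
|Q| = 120.18 kW = 120180 W

Q_c = 120000 W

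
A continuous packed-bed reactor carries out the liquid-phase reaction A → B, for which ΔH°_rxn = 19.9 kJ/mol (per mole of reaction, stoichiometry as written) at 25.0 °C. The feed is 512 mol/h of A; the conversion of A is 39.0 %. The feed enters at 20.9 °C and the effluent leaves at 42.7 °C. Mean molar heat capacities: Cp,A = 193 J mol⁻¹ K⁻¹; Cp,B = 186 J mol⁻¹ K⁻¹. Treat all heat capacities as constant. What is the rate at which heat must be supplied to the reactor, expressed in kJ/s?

Q_in = 1.70 kJ/s

Extent of reaction ξ = 0.390 × 512 = 199.68 mol/h
Reaction term: ξ·ΔH°_rxn = 199.68 × 19.9 = 3973.6 kJ/h
Sensible, feed 20.9→25 °C: 405.15 kJ/h
Outlet flows (mol/h): A 312.32, B 199.68
Sensible, products 25→42.7 °C: 1724.3 kJ/h
Q = ΔH = 6103.1 kJ/h = 1.6953 kW
Heat supplied = 1.6953 kJ/s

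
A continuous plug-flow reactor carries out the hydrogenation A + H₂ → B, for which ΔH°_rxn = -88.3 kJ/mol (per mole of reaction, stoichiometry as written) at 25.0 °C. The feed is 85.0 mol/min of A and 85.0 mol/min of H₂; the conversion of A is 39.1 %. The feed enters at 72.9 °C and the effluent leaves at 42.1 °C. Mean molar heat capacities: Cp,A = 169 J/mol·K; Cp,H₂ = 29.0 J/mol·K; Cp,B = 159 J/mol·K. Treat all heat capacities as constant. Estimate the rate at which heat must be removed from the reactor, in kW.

Q_out = 57.9 kW

Extent of reaction ξ = 0.391 × 85.0 = 33.235 mol/min
Reaction term: ξ·ΔH°_rxn = 33.235 × -88.3 = -2934.7 kJ/min
Sensible, feed 72.9→25 °C: -806.16 kJ/min
Outlet flows (mol/min): A 51.765, H₂ 51.765, B 33.235
Sensible, products 25→42.1 °C: 265.63 kJ/min
Q = ΔH = -3475.2 kJ/min = -57.92 kW
Heat removed = 57.92 kW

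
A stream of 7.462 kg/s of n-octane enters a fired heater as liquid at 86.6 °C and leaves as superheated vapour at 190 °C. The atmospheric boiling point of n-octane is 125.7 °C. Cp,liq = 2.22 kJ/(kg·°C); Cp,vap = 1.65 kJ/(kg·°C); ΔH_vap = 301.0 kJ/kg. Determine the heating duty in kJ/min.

Q = 221000 kJ/min

liquid 86.6→125.7 °C: 86.802 kJ/kg
vaporisation at 125.7 °C: 301 kJ/kg
vapour 125.7→190 °C: 106.09 kJ/kg
Δh = 86.802 + 301 + 106.09 = 493.9 kJ/kg
Q = ṁ·Δh = 7.462 kg/s × 493.9 kJ/kg = 3685.5 kJ/s
|Q| = 3685.5 kW = 221130 kJ/min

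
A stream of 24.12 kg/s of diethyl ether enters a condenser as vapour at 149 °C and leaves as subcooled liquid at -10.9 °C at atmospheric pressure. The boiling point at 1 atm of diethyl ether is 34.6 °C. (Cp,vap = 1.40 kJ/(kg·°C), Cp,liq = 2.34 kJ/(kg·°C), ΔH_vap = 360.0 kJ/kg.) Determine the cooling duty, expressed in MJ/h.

Q_c = 54400 MJ/h

vapour 149→34.6 °C: -160.16 kJ/kg
condensation at 34.6 °C: -360 kJ/kg
liquid 34.6→-10.9 °C: -106.47 kJ/kg
Δh = -160.16 + -360 + -106.47 = -626.63 kJ/kg
Q = ṁ·Δh = 24.12 kg/s × -626.63 kJ/kg = -15114 kJ/s
|Q| = 15114 kW = 54412 MJ/h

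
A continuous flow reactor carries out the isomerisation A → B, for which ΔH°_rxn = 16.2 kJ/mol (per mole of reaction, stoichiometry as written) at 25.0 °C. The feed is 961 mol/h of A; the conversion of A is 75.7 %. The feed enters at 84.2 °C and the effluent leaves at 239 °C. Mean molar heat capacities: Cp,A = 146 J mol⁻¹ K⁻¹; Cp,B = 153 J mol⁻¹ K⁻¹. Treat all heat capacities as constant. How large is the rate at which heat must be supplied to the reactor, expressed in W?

Extent of reaction ξ = 0.757 × 961 = 727.48 mol/h
Reaction term: ξ·ΔH°_rxn = 727.48 × 16.2 = 11785 kJ/h
Sensible, feed 84.2→25 °C: -8306.1 kJ/h
Outlet flows (mol/h): A 233.52, B 727.48
Sensible, products 25→239 °C: 31115 kJ/h
Q = ΔH = 34594 kJ/h = 9.6095 kW
Heat supplied = 9609.5 W

Q_in = 9610 W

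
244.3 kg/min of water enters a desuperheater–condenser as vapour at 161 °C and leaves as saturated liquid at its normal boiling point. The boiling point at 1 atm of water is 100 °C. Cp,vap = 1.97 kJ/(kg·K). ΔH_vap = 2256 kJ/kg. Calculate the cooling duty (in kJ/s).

Q_c = 9670 kJ/s

vapour 161→100 °C: -120.17 kJ/kg
condensation at 100 °C: -2256 kJ/kg
Δh = -120.17 + -2256 = -2376.2 kJ/kg
Q = ṁ·Δh = 244.3 kg/min × -2376.2 kJ/kg = -580500 kJ/min
|Q| = 9675 kW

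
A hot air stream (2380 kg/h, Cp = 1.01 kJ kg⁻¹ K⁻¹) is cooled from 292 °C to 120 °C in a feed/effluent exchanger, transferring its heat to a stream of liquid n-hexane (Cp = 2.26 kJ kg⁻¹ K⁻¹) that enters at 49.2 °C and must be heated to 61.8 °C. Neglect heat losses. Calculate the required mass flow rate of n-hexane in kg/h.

ṁ_c = 14500 kg/h

Heat released by hot stream: Q = 2380 × 1.01 × (292 − 120) = 413450 kJ/h
Energy balance on cold side (adiabatic exchanger): Q = ṁ_c·Cp_c·(T_c,out − T_c,in)
ṁ_c = 413450 / [2.26 × (61.8 − 49.2)] = 14519 kg/h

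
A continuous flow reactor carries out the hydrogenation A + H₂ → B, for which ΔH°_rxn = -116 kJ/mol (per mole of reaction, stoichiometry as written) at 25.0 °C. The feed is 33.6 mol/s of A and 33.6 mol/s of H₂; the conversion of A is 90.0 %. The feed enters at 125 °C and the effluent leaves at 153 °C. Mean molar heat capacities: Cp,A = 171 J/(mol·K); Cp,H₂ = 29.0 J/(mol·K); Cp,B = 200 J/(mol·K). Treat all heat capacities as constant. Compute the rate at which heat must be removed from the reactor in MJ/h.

Q_out = 12000 MJ/h

Extent of reaction ξ = 0.900 × 33.6 = 30.24 mol/s
Reaction term: ξ·ΔH°_rxn = 30.24 × -116 = -3507.8 kJ/s
Sensible, feed 125→25 °C: -672 kJ/s
Outlet flows (mol/s): A 3.36, H₂ 3.36, B 30.24
Sensible, products 25→153 °C: 860.16 kJ/s
Q = ΔH = -3319.7 kJ/s = -3319.7 kW
Heat removed = 11951 MJ/h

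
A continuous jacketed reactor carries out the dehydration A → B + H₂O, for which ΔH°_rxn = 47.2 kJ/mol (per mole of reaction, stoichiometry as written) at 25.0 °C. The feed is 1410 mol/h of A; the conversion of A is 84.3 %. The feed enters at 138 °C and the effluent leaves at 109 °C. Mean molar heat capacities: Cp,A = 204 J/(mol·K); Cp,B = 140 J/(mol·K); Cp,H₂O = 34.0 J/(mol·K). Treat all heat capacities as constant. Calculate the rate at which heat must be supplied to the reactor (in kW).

Q_in = 12.4 kW

Extent of reaction ξ = 0.843 × 1410 = 1188.6 mol/h
Reaction term: ξ·ΔH°_rxn = 1188.6 × 47.2 = 56103 kJ/h
Sensible, feed 138→25 °C: -32503 kJ/h
Outlet flows (mol/h): A 221.37, B 1188.6, H₂O 1188.6
Sensible, products 25→109 °C: 21166 kJ/h
Q = ΔH = 44766 kJ/h = 12.435 kW
Heat supplied = 12.435 kW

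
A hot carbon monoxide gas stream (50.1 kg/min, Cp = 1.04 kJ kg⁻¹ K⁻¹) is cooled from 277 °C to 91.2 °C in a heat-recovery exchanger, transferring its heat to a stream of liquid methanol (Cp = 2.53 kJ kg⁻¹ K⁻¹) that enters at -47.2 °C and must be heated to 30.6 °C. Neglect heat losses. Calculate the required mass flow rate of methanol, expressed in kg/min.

ṁ_c = 49.2 kg/min

Heat released by hot stream: Q = 50.1 × 1.04 × (277 − 91.2) = 9680.9 kJ/min
Energy balance on cold side (adiabatic exchanger): Q = ṁ_c·Cp_c·(T_c,out − T_c,in)
ṁ_c = 9680.9 / [2.53 × (30.6 − -47.2)] = 49.183 kg/min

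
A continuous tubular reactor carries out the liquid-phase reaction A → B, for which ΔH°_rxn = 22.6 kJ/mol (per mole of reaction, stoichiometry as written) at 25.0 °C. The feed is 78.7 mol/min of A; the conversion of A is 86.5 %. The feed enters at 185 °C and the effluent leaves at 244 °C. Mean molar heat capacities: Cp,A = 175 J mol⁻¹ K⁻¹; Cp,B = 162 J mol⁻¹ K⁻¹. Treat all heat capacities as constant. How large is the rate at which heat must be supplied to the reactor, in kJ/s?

Q_in = 36.0 kJ/s

Extent of reaction ξ = 0.865 × 78.7 = 68.076 mol/min
Reaction term: ξ·ΔH°_rxn = 68.076 × 22.6 = 1538.5 kJ/min
Sensible, feed 185→25 °C: -2203.6 kJ/min
Outlet flows (mol/min): A 10.624, B 68.076
Sensible, products 25→244 °C: 2822.4 kJ/min
Q = ΔH = 2157.3 kJ/min = 35.955 kW
Heat supplied = 35.955 kJ/s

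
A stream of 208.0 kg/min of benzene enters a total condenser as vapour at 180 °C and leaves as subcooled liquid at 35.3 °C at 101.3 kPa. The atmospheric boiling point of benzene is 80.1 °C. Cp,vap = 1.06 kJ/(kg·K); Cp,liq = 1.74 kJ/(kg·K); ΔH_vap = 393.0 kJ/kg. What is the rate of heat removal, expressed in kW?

Q_c = 2000 kW

vapour 180→80.1 °C: -105.89 kJ/kg
condensation at 80.1 °C: -393 kJ/kg
liquid 80.1→35.3 °C: -77.952 kJ/kg
Δh = -105.89 + -393 + -77.952 = -576.85 kJ/kg
Q = ṁ·Δh = 208.0 kg/min × -576.85 kJ/kg = -119980 kJ/min
|Q| = 1999.7 kW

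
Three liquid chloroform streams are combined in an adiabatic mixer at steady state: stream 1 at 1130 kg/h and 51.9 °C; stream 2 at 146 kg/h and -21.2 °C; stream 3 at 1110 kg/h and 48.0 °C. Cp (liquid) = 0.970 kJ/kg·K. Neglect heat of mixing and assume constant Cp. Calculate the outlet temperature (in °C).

T_out = 45.6 °C

No heat crosses the boundary, so H_out = H_in.
Σ ṁᵢCp,ᵢTᵢ = 1130×0.970×51.9 + 146×0.970×-21.2 + 1110×0.970×48.0 = 105570
Σ ṁᵢCp,ᵢ = 1130×0.970 + 146×0.970 + 1110×0.970 = 2314.4
T_out = 105570 / 2314.4 = 45.613 °C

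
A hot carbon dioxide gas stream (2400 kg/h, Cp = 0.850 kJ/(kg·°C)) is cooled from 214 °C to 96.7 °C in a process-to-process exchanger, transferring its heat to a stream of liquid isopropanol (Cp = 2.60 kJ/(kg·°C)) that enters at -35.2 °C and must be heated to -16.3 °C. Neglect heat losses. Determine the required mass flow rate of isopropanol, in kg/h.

ṁ_c = 4870 kg/h

Heat released by hot stream: Q = 2400 × 0.850 × (214 − 96.7) = 239290 kJ/h
Energy balance on cold side (adiabatic exchanger): Q = ṁ_c·Cp_c·(T_c,out − T_c,in)
ṁ_c = 239290 / [2.60 × (-16.3 − -35.2)] = 4869.6 kg/h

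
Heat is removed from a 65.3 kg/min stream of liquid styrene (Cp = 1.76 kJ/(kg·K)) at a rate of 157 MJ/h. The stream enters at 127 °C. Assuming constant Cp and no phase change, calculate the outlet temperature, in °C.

Q = 157 MJ/h = 2616.7 kJ/min
ΔT = Q/(ṁ·Cp) = 2616.7/(65.3×1.76) = 22.768 K
T_out = 127 − 22.768 = 104.23 °C

T_out = 104 °C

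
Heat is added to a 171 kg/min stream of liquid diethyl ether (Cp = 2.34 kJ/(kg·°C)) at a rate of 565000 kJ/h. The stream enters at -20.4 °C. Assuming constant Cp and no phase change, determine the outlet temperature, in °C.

T_out = 3.13 °C

Q = 565000 kJ/h = 9416.7 kJ/min
ΔT = Q/(ṁ·Cp) = 9416.7/(171×2.34) = 23.533 K
T_out = -20.4 + 23.533 = 3.1334 °C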